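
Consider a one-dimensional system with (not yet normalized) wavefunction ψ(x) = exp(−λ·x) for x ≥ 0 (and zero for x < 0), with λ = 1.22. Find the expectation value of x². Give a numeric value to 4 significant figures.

⟨x²⟩ = ∫ x²·|ψ|² dx / ∫|ψ|² dx (integrals over the domain).
Every integrand reduces to terms xʲ·e^(−2λx) on [0, ∞); use ∫₀^∞ xʲ·e^(−2λx) dx = j!/(2λ)^(j+1).
State is unnormalized: ∫|ψ|² dx = 0.40984, and ∫ψ*·x²·ψ dx = 0.13768, so ⟨x²⟩ = 0.13768 / 0.40984.
⟨x²⟩ = 0.33593.

0.3359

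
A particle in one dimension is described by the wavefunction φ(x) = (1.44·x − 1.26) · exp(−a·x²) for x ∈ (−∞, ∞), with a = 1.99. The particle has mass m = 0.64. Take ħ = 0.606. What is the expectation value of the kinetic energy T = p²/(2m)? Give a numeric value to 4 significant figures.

0.7319

T = −(ħ²/2m) d²/dx², so ⟨T⟩ = −(ħ²/2m) ∫ φ*·φ'' dx / ∫|φ|² dx; with m = 0.64.
Expand each integrand as polynomial × e^(−2ax²) and use ∫x^(2j)·e^(−2ax²) dx = (2j−1)!!/(4a)^j · √(π/(2a)), odd powers → 0; here √(π/(2a)) = 0.88845. Differentiate with the product rule, d/dx e^(−ax²) = −2ax·e^(−ax²).
State is unnormalized: ∫|φ|² dx = 1.6419, and ∫φ*·(−ħ²/2m · φ'') dx = 1.2017, so ⟨T⟩ = 1.2017 / 1.6419.
⟨T⟩ = 0.73189.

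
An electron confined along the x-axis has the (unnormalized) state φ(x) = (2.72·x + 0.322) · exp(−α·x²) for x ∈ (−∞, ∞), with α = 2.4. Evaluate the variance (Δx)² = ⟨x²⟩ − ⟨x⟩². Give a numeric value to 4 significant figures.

0.2442

Compute ⟨x⟩ and ⟨x²⟩ separately, then (Δx)² = ⟨x²⟩ − ⟨x⟩².
Expand each integrand as polynomial × e^(−2αx²) and use ∫x^(2j)·e^(−2αx²) dx = (2j−1)!!/(4α)^j · √(π/(2α)), odd powers → 0; here √(π/(2α)) = 0.80901.
Normalization: ∫|φ|² dx = 0.70736.
⟨x⟩ = 0.20869 and ⟨x²⟩ = 0.28779.
(Δx)² = 0.28779 − (0.20869)² = 0.24424.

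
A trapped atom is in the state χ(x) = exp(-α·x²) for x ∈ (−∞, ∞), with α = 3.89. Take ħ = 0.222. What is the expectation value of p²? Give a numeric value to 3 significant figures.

0.192

p² χ = −ħ² d²χ/dx²; ⟨p²⟩ = −ħ² ∫ χ*·χ'' dx / ∫|χ|² dx.
Gaussian moments: ∫x^(2j)·e^(−2αx²) dx = (2j−1)!!/(4α)^j · √(π/(2α)), odd powers integrate to 0; here √(π/(2α)) = 0.63546. Derivatives: d/dx e^(−αx²) = −2αx·e^(−αx²), d²/dx² e^(−αx²) = (4α²x² − 2α)·e^(−αx²).
State is unnormalized: ∫|χ|² dx = 0.63546, and ∫χ*·(−ħ² χ'') dx = 0.12183, so ⟨p²⟩ = 0.12183 / 0.63546.
⟨p²⟩ = 0.19171.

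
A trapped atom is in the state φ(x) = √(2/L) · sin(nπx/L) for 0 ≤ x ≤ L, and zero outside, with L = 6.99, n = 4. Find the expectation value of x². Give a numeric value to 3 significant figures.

⟨x²⟩ = ∫ x²·|φ|² dx (integrals over the domain).
With sin²θ = (1 − cos2θ)/2 on 0 ≤ x ≤ L: ∫sin²(nπx/L) dx = L/2, ∫x·sin²(nπx/L) dx = L²/4, ∫x²·sin²(nπx/L) dx = L³·(1/6 − 1/(4n²π²)); higher powers xᵏ the same way, integrating xᵏ·cos(2nπx/L) by parts.
⟨x²⟩ = 16.132.

16.1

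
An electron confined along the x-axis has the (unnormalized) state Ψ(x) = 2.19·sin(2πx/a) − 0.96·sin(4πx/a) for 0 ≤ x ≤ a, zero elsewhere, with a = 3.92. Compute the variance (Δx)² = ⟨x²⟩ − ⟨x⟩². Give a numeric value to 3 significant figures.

Compute ⟨x⟩ and ⟨x²⟩ separately, then (Δx)² = ⟨x²⟩ − ⟨x⟩².
On 0 ≤ x ≤ a (j ≠ l): ∫sin²(jπx/a) dx = a/2, ∫sin(jπx/a)·sin(lπx/a) dx = 0; diagonal moments ∫x·sin²(jπx/a) dx = a²/4, ∫x²·sin²(jπx/a) dx = a³·(1/6 − 1/(4j²π²)); cross terms ∫x·sin(jπx/a)·sin(lπx/a) dx = 0 for j + l even and −4jla²/(π²(j² − l²)²) for j + l odd, ∫x²·sin(jπx/a)·sin(lπx/a) dx = (−1)^(j+l)·4jla³/(π²(j² − l²)²); higher powers the same way via product-to-sum and parts.
Normalization: ∫|Ψ|² dx = 11.207.
⟨x⟩ = 1.9600 and ⟨x²⟩ = 4.4422.
(Δx)² = 4.4422 − (1.9600)² = 0.60056.

0.601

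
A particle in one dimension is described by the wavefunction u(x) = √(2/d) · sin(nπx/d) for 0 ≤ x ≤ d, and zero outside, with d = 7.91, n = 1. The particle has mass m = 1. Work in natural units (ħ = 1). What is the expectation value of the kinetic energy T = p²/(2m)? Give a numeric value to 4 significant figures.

T = −(ħ²/2m) d²/dx², so ⟨T⟩ = −(ħ²/2m) ∫ u*·u'' dx; with m = 1.
d/dx sin(nπx/d) = (nπ/d)·cos(nπx/d) and d²/dx² sin(nπx/d) = −(nπ/d)²·sin(nπx/d); on 0 ≤ x ≤ d, ∫sin²(nπx/d) dx = d/2 and ∫sin(nπx/d)·cos(nπx/d) dx = 0.
⟨T⟩ = 0.078871.

0.07887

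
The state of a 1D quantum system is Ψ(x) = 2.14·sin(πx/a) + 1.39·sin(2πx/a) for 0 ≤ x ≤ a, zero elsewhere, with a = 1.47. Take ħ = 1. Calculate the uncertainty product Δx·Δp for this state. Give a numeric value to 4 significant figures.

0.5609

Δx = √(⟨x²⟩−⟨x⟩²), Δp = √(⟨p²⟩−⟨p⟩²).
On 0 ≤ x ≤ a (j ≠ l): ∫sin²(jπx/a) dx = a/2, ∫sin(jπx/a)·sin(lπx/a) dx = 0; diagonal moments ∫x·sin²(jπx/a) dx = a²/4, ∫x²·sin²(jπx/a) dx = a³·(1/6 − 1/(4j²π²)); cross terms ∫x·sin(jπx/a)·sin(lπx/a) dx = 0 for j + l even and −4jla²/(π²(j² − l²)²) for j + l odd, ∫x²·sin(jπx/a)·sin(lπx/a) dx = (−1)^(j+l)·4jla³/(π²(j² − l²)²); higher powers the same way via product-to-sum and parts. d²/dx² sin(jπx/a) = −(jπ/a)²·sin(jπx/a); on 0 ≤ x ≤ a, ∫sin²(jπx/a) dx = a/2 and ∫sin(jπx/a)·sin(lπx/a) dx = 0 for j ≠ l, so only diagonal terms survive in ∫|Ψ|² and ∫Ψ·Ψ″; ∫Ψ·Ψ′ dx = [Ψ²/2] between the walls = 0.
Normalization: ∫|Ψ|² dx = 4.7861.
⟨x⟩ = 0.49309, ⟨x²⟩ = 0.27958 ⇒ Δx = 0.19090.
⟨p⟩ = 0.0000, ⟨p²⟩ = 8.6329 ⇒ Δp = 2.9382.
Δx·Δp = 0.56089.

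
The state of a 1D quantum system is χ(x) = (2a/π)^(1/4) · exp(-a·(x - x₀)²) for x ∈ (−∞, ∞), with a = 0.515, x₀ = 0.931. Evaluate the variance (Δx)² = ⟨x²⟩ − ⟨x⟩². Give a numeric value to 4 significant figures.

0.4854

Compute ⟨x⟩ and ⟨x²⟩ separately, then (Δx)² = ⟨x²⟩ − ⟨x⟩².
Gaussian moments (u = x − x₀): ∫u^(2j)·e^(−2au²) du = (2j−1)!!/(4a)^j · √(π/(2a)), odd powers integrate to 0; here √(π/(2a)) = 1.7465.
⟨x⟩ = 0.93100 and ⟨x²⟩ = 1.3522.
(Δx)² = 1.3522 − (0.93100)² = 0.48544.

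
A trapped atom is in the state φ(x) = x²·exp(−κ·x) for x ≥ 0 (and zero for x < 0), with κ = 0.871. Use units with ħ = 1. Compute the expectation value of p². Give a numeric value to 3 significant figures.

0.253

p² φ = −ħ² d²φ/dx²; ⟨p²⟩ = −ħ² ∫ φ*·φ'' dx / ∫|φ|² dx.
Differentiate x²·exp(−κ·x) with the product rule; every integrand then reduces to terms xʲ·e^(−2κx) on [0, ∞), with ∫₀^∞ xʲ·e^(−2κx) dx = j!/(2κ)^(j+1).
State is unnormalized: ∫|φ|² dx = 1.4961, and ∫φ*·(−ħ² φ'') dx = 0.37834, so ⟨p²⟩ = 0.37834 / 1.4961.
⟨p²⟩ = 0.25288.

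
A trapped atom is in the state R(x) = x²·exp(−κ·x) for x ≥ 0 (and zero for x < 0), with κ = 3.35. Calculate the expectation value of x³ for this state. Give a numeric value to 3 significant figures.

0.698

⟨x³⟩ = ∫ x³·|R|² dx / ∫|R|² dx (integrals over the domain).
Every integrand reduces to terms xʲ·e^(−2κx) on [0, ∞); use ∫₀^∞ xʲ·e^(−2κx) dx = j!/(2κ)^(j+1).
State is unnormalized: ∫|R|² dx = 0.0017776, and ∫R*·x³·R dx = 0.0012412, so ⟨x³⟩ = 0.0012412 / 0.0017776.
⟨x³⟩ = 0.69822.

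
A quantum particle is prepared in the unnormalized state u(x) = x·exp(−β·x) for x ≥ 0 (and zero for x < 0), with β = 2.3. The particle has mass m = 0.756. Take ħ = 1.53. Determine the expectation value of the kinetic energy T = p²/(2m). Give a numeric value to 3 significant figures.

8.19

T = −(ħ²/2m) d²/dx², so ⟨T⟩ = −(ħ²/2m) ∫ u*·u'' dx / ∫|u|² dx; with m = 0.756.
Differentiate x·exp(−β·x) with the product rule; every integrand then reduces to terms xʲ·e^(−2βx) on [0, ∞), with ∫₀^∞ xʲ·e^(−2βx) dx = j!/(2β)^(j+1).
State is unnormalized: ∫|u|² dx = 0.020547, and ∫u*·(−ħ²/2m · u'') dx = 0.16828, so ⟨T⟩ = 0.16828 / 0.020547.
⟨T⟩ = 8.1901.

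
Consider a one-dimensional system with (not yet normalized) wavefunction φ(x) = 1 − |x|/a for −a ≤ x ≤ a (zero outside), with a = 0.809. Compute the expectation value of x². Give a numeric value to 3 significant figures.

0.0654

⟨x²⟩ = ∫ x²·|φ|² dx / ∫|φ|² dx (integrals over the domain).
φ is even, so ∫ over [−a, a] = 2∫₀ᵃ with φ = 1 − x/a there: ∫₀ᵃ (1 − x/a)² dx = a/3, ∫₀ᵃ x²(1 − x/a)² dx = a³/30, ∫₀ᵃ x⁴(1 − x/a)² dx = a⁵/105.
State is unnormalized: ∫|φ|² dx = 0.53933, and ∫φ*·x²·φ dx = 0.035298, so ⟨x²⟩ = 0.035298 / 0.53933.
⟨x²⟩ = 0.065448.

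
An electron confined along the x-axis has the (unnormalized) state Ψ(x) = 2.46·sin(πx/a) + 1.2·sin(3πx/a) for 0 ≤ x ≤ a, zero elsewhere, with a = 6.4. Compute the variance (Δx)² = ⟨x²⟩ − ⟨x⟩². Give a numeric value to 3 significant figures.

2.92

Compute ⟨x⟩ and ⟨x²⟩ separately, then (Δx)² = ⟨x²⟩ − ⟨x⟩².
On 0 ≤ x ≤ a (j ≠ l): ∫sin²(jπx/a) dx = a/2, ∫sin(jπx/a)·sin(lπx/a) dx = 0; diagonal moments ∫x·sin²(jπx/a) dx = a²/4, ∫x²·sin²(jπx/a) dx = a³·(1/6 − 1/(4j²π²)); cross terms ∫x·sin(jπx/a)·sin(lπx/a) dx = 0 for j + l even and −4jla²/(π²(j² − l²)²) for j + l odd, ∫x²·sin(jπx/a)·sin(lπx/a) dx = (−1)^(j+l)·4jla³/(π²(j² − l²)²); higher powers the same way via product-to-sum and parts.
Normalization: ∫|Ψ|² dx = 23.973.
⟨x⟩ = 3.2000 and ⟨x²⟩ = 13.159.
(Δx)² = 13.159 − (3.2000)² = 2.9193.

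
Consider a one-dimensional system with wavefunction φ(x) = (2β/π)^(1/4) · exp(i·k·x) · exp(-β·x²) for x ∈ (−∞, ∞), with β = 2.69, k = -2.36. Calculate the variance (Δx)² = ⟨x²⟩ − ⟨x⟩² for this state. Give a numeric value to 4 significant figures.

Compute ⟨x⟩ and ⟨x²⟩ separately, then (Δx)² = ⟨x²⟩ − ⟨x⟩².
Gaussian moments: ∫x^(2j)·e^(−2βx²) dx = (2j−1)!!/(4β)^j · √(π/(2β)), odd powers integrate to 0; here √(π/(2β)) = 0.76416.
⟨x⟩ = 0.0000 and ⟨x²⟩ = 0.092937.
(Δx)² = 0.092937 − (0.0000)² = 0.092937.

0.09294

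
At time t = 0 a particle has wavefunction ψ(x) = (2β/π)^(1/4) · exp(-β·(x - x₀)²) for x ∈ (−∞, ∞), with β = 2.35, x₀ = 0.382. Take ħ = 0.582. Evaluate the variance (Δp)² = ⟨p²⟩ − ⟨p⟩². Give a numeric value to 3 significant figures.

0.796

Compute ⟨p⟩ and ⟨p²⟩ separately; (Δp)² = ⟨p²⟩ − ⟨p⟩².
Gaussian moments (u = x − x₀): ∫u^(2j)·e^(−2βu²) du = (2j−1)!!/(4β)^j · √(π/(2β)), odd powers integrate to 0; here √(π/(2β)) = 0.81757. Derivatives: d/dx e^(−βu²) = −2βu·e^(−βu²), d²/dx² e^(−βu²) = (4β²u² − 2β)·e^(−βu²).
⟨p⟩ = 0.0000 and ⟨p²⟩ = 0.79600.
(Δp)² = 0.79600 − (0.0000)² = 0.79600.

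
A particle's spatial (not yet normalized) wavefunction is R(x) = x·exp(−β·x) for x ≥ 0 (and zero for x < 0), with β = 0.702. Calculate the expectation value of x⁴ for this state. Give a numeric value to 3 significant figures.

92.6

⟨x⁴⟩ = ∫ x⁴·|R|² dx / ∫|R|² dx (integrals over the domain).
Every integrand reduces to terms xʲ·e^(−2βx) on [0, ∞); use ∫₀^∞ xʲ·e^(−2βx) dx = j!/(2β)^(j+1).
State is unnormalized: ∫|R|² dx = 0.72265, and ∫R*·x⁴·R dx = 66.952, so ⟨x⁴⟩ = 66.952 / 0.72265.
⟨x⁴⟩ = 92.648.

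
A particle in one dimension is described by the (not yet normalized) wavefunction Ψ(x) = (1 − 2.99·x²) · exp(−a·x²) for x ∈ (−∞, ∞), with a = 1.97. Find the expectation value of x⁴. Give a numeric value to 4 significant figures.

0.1611

⟨x⁴⟩ = ∫ x⁴·|Ψ|² dx / ∫|Ψ|² dx (integrals over the domain).
Expand each integrand as polynomial × e^(−2ax²) and use ∫x^(2j)·e^(−2ax²) dx = (2j−1)!!/(4a)^j · √(π/(2a)), odd powers → 0; here √(π/(2a)) = 0.89295.
State is unnormalized: ∫|Ψ|² dx = 0.60099, and ∫Ψ*·x⁴·Ψ dx = 0.096842, so ⟨x⁴⟩ = 0.096842 / 0.60099.
⟨x⁴⟩ = 0.16114.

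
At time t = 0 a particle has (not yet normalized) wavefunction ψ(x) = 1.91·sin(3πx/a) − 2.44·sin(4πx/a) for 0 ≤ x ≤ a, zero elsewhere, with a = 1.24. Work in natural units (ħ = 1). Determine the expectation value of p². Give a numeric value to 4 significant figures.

p² ψ = −ħ² d²ψ/dx²; ⟨p²⟩ = −ħ² ∫ ψ*·ψ'' dx / ∫|ψ|² dx.
d²/dx² sin(jπx/a) = −(jπ/a)²·sin(jπx/a); on 0 ≤ x ≤ a, ∫sin²(jπx/a) dx = a/2 and ∫sin(jπx/a)·sin(lπx/a) dx = 0 for j ≠ l, so only diagonal terms survive in ∫|ψ|² and ∫ψ·ψ″; ∫ψ·ψ′ dx = [ψ²/2] between the walls = 0.
State is unnormalized: ∫|ψ|² dx = 5.9531, and ∫ψ*·(−ħ² ψ'') dx = 509.76, so ⟨p²⟩ = 509.76 / 5.9531.
⟨p²⟩ = 85.630.

85.63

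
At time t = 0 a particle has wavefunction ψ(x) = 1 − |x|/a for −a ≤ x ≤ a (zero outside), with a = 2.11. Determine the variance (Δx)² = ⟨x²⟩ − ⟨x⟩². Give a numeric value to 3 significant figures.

0.445

Compute ⟨x⟩ and ⟨x²⟩ separately, then (Δx)² = ⟨x²⟩ − ⟨x⟩².
ψ is even, so ∫ over [−a, a] = 2∫₀ᵃ with ψ = 1 − x/a there: ∫₀ᵃ (1 − x/a)² dx = a/3, ∫₀ᵃ x²(1 − x/a)² dx = a³/30, ∫₀ᵃ x⁴(1 − x/a)² dx = a⁵/105.
Normalization: ∫|ψ|² dx = 1.4067.
⟨x⟩ = 0.0000 and ⟨x²⟩ = 0.44521.
(Δx)² = 0.44521 − (0.0000)² = 0.44521.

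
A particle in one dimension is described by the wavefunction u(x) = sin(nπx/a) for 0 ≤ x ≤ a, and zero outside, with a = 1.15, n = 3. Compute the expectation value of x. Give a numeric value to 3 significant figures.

0.575

⟨x⟩ = ∫ x·|u|² dx / ∫|u|² dx (integrals over the domain).
With sin²θ = (1 − cos2θ)/2 on 0 ≤ x ≤ a: ∫sin²(nπx/a) dx = a/2, ∫x·sin²(nπx/a) dx = a²/4, ∫x²·sin²(nπx/a) dx = a³·(1/6 − 1/(4n²π²)); higher powers xᵏ the same way, integrating xᵏ·cos(2nπx/a) by parts.
State is unnormalized: ∫|u|² dx = 0.57500, and ∫u*·x·u dx = 0.33063, so ⟨x⟩ = 0.33063 / 0.57500.
⟨x⟩ = 0.57500.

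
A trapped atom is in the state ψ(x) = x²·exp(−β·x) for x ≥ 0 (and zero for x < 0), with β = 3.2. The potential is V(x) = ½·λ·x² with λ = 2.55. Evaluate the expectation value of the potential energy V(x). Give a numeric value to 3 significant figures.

⟨V⟩ = ∫ V(x)·|ψ|² dx / ∫|ψ|² dx.
Every integrand reduces to terms xʲ·e^(−2βx) on [0, ∞); use ∫₀^∞ xʲ·e^(−2βx) dx = j!/(2β)^(j+1).
State is unnormalized: ∫|ψ|² dx = 0.0022352, and ∫ψ*·V(x)·ψ dx = 0.0020873, so ⟨V⟩ = 0.0020873 / 0.0022352.
⟨V⟩ = 0.93384.

0.934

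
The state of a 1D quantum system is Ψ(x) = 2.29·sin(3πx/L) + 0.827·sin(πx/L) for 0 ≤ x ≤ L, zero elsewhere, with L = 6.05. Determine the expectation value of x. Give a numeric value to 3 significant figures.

⟨x⟩ = ∫ x·|Ψ|² dx / ∫|Ψ|² dx (integrals over the domain).
On 0 ≤ x ≤ L (j ≠ l): ∫sin²(jπx/L) dx = L/2, ∫sin(jπx/L)·sin(lπx/L) dx = 0; diagonal moments ∫x·sin²(jπx/L) dx = L²/4, ∫x²·sin²(jπx/L) dx = L³·(1/6 − 1/(4j²π²)); cross terms ∫x·sin(jπx/L)·sin(lπx/L) dx = 0 for j + l even and −4jlL²/(π²(j² − l²)²) for j + l odd, ∫x²·sin(jπx/L)·sin(lπx/L) dx = (−1)^(j+l)·4jlL³/(π²(j² − l²)²); higher powers the same way via product-to-sum and parts.
State is unnormalized: ∫|Ψ|² dx = 17.932, and ∫Ψ*·x·Ψ dx = 54.245, so ⟨x⟩ = 54.245 / 17.932.
⟨x⟩ = 3.0250.

3.03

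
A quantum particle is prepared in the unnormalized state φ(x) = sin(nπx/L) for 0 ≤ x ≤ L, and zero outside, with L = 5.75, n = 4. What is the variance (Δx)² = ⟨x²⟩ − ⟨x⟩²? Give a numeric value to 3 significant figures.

Compute ⟨x⟩ and ⟨x²⟩ separately, then (Δx)² = ⟨x²⟩ − ⟨x⟩².
With sin²θ = (1 − cos2θ)/2 on 0 ≤ x ≤ L: ∫sin²(nπx/L) dx = L/2, ∫x·sin²(nπx/L) dx = L²/4, ∫x²·sin²(nπx/L) dx = L³·(1/6 − 1/(4n²π²)); higher powers xᵏ the same way, integrating xᵏ·cos(2nπx/L) by parts.
Normalization: ∫|φ|² dx = 2.8750.
⟨x⟩ = 2.8750 and ⟨x²⟩ = 10.916.
(Δx)² = 10.916 − (2.8750)² = 2.6505.

2.65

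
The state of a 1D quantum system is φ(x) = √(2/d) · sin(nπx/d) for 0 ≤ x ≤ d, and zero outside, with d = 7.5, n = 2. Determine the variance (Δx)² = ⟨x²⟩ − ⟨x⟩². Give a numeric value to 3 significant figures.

Compute ⟨x⟩ and ⟨x²⟩ separately, then (Δx)² = ⟨x²⟩ − ⟨x⟩².
With sin²θ = (1 − cos2θ)/2 on 0 ≤ x ≤ d: ∫sin²(nπx/d) dx = d/2, ∫x·sin²(nπx/d) dx = d²/4, ∫x²·sin²(nπx/d) dx = d³·(1/6 − 1/(4n²π²)); higher powers xᵏ the same way, integrating xᵏ·cos(2nπx/d) by parts.
⟨x⟩ = 3.7500 and ⟨x²⟩ = 18.038.
(Δx)² = 18.038 − (3.7500)² = 3.9751.

3.98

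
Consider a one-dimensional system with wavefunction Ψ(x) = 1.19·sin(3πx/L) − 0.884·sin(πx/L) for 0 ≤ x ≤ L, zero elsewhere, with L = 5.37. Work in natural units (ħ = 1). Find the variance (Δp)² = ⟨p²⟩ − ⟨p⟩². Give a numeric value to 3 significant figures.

Compute ⟨p⟩ and ⟨p²⟩ separately; (Δp)² = ⟨p²⟩ − ⟨p⟩².
d²/dx² sin(jπx/L) = −(jπ/L)²·sin(jπx/L); on 0 ≤ x ≤ L, ∫sin²(jπx/L) dx = L/2 and ∫sin(jπx/L)·sin(lπx/L) dx = 0 for j ≠ l, so only diagonal terms survive in ∫|Ψ|² and ∫Ψ·Ψ″; ∫Ψ·Ψ′ dx = [Ψ²/2] between the walls = 0.
Normalization: ∫|Ψ|² dx = 5.9004.
⟨p⟩ = 0.0000 and ⟨p²⟩ = 2.1066.
(Δp)² = 2.1066 − (0.0000)² = 2.1066.

2.11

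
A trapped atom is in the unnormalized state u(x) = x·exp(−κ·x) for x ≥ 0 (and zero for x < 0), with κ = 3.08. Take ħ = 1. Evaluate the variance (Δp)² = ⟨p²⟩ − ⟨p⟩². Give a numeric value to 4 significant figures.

9.486

Compute ⟨p⟩ and ⟨p²⟩ separately; (Δp)² = ⟨p²⟩ − ⟨p⟩².
Differentiate x·exp(−κ·x) with the product rule; every integrand then reduces to terms xʲ·e^(−2κx) on [0, ∞), with ∫₀^∞ xʲ·e^(−2κx) dx = j!/(2κ)^(j+1).
Normalization: ∫|u|² dx = 0.0085563.
⟨p⟩ = 0.0000 and ⟨p²⟩ = 9.4864.
(Δp)² = 9.4864 − (0.0000)² = 9.4864.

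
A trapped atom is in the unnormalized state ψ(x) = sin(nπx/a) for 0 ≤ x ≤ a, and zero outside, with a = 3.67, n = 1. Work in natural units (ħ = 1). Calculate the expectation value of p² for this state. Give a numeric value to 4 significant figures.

p² ψ = −ħ² d²ψ/dx²; ⟨p²⟩ = −ħ² ∫ ψ*·ψ'' dx / ∫|ψ|² dx.
d/dx sin(nπx/a) = (nπ/a)·cos(nπx/a) and d²/dx² sin(nπx/a) = −(nπ/a)²·sin(nπx/a); on 0 ≤ x ≤ a, ∫sin²(nπx/a) dx = a/2 and ∫sin(nπx/a)·cos(nπx/a) dx = 0.
State is unnormalized: ∫|ψ|² dx = 1.8350, and ∫ψ*·(−ħ² ψ'') dx = 1.3446, so ⟨p²⟩ = 1.3446 / 1.8350.
⟨p²⟩ = 0.73277.

0.7328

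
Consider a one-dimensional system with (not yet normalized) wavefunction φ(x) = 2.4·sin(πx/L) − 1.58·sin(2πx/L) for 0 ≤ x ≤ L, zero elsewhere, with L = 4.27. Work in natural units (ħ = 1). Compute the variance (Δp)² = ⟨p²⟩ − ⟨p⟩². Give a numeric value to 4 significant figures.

Compute ⟨p⟩ and ⟨p²⟩ separately; (Δp)² = ⟨p²⟩ − ⟨p⟩².
d²/dx² sin(jπx/L) = −(jπ/L)²·sin(jπx/L); on 0 ≤ x ≤ L, ∫sin²(jπx/L) dx = L/2 and ∫sin(jπx/L)·sin(lπx/L) dx = 0 for j ≠ l, so only diagonal terms survive in ∫|φ|² and ∫φ·φ″; ∫φ·φ′ dx = [φ²/2] between the walls = 0.
Normalization: ∫|φ|² dx = 17.627.
⟨p⟩ = 0.0000 and ⟨p²⟩ = 1.0323.
(Δp)² = 1.0323 − (0.0000)² = 1.0323.

1.032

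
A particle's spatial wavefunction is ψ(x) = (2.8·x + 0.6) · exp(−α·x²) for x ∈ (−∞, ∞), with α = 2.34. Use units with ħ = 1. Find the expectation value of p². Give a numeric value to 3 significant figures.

p² ψ = −ħ² d²ψ/dx²; ⟨p²⟩ = −ħ² ∫ ψ*·ψ'' dx / ∫|ψ|² dx.
Expand each integrand as polynomial × e^(−2αx²) and use ∫x^(2j)·e^(−2αx²) dx = (2j−1)!!/(4α)^j · √(π/(2α)), odd powers → 0; here √(π/(2α)) = 0.81932. Differentiate with the product rule, d/dx e^(−αx²) = −2αx·e^(−αx²).
State is unnormalized: ∫|ψ|² dx = 0.98122, and ∫ψ*·(−ħ² ψ'') dx = 5.5078, so ⟨p²⟩ = 5.5078 / 0.98122.
⟨p²⟩ = 5.6132.

5.61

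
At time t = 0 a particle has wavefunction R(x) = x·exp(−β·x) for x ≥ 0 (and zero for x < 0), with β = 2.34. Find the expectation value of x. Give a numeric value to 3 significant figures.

⟨x⟩ = ∫ x·|R|² dx / ∫|R|² dx (integrals over the domain).
Every integrand reduces to terms xʲ·e^(−2βx) on [0, ∞); use ∫₀^∞ xʲ·e^(−2βx) dx = j!/(2β)^(j+1).
State is unnormalized: ∫|R|² dx = 0.019512, and ∫R*·x·R dx = 0.012507, so ⟨x⟩ = 0.012507 / 0.019512.
⟨x⟩ = 0.64103.

0.641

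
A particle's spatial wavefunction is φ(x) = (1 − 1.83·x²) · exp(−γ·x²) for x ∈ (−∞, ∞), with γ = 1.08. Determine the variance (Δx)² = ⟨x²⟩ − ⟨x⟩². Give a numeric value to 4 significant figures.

0.3852

Compute ⟨x⟩ and ⟨x²⟩ separately, then (Δx)² = ⟨x²⟩ − ⟨x⟩².
Expand each integrand as polynomial × e^(−2γx²) and use ∫x^(2j)·e^(−2γx²) dx = (2j−1)!!/(4γ)^j · √(π/(2γ)), odd powers → 0; here √(π/(2γ)) = 1.2060.
Normalization: ∫|φ|² dx = 0.83349.
⟨x⟩ = 0.0000 and ⟨x²⟩ = 0.38519.
(Δx)² = 0.38519 − (0.0000)² = 0.38519.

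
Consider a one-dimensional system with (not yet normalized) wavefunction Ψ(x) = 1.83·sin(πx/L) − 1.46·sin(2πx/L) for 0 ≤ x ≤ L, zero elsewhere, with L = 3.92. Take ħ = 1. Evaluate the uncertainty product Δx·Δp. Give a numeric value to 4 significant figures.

Δx = √(⟨x²⟩−⟨x⟩²), Δp = √(⟨p²⟩−⟨p⟩²).
On 0 ≤ x ≤ L (j ≠ l): ∫sin²(jπx/L) dx = L/2, ∫sin(jπx/L)·sin(lπx/L) dx = 0; diagonal moments ∫x·sin²(jπx/L) dx = L²/4, ∫x²·sin²(jπx/L) dx = L³·(1/6 − 1/(4j²π²)); cross terms ∫x·sin(jπx/L)·sin(lπx/L) dx = 0 for j + l even and −4jlL²/(π²(j² − l²)²) for j + l odd, ∫x²·sin(jπx/L)·sin(lπx/L) dx = (−1)^(j+l)·4jlL³/(π²(j² − l²)²); higher powers the same way via product-to-sum and parts. d²/dx² sin(jπx/L) = −(jπ/L)²·sin(jπx/L); on 0 ≤ x ≤ L, ∫sin²(jπx/L) dx = L/2 and ∫sin(jπx/L)·sin(lπx/L) dx = 0 for j ≠ l, so only diagonal terms survive in ∫|Ψ|² and ∫Ψ·Ψ″; ∫Ψ·Ψ′ dx = [Ψ²/2] between the walls = 0.
Normalization: ∫|Ψ|² dx = 10.742.
⟨x⟩ = 2.6485, ⟨x²⟩ = 7.2695 ⇒ Δx = 0.50515.
⟨p⟩ = 0.0000, ⟨p²⟩ = 1.3917 ⇒ Δp = 1.1797.
Δx·Δp = 0.59593.

0.5959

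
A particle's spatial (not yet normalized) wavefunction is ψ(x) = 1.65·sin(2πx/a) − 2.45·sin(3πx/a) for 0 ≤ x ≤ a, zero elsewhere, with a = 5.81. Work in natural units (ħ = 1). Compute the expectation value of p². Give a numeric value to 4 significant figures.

p² ψ = −ħ² d²ψ/dx²; ⟨p²⟩ = −ħ² ∫ ψ*·ψ'' dx / ∫|ψ|² dx.
d²/dx² sin(jπx/a) = −(jπ/a)²·sin(jπx/a); on 0 ≤ x ≤ a, ∫sin²(jπx/a) dx = a/2 and ∫sin(jπx/a)·sin(lπx/a) dx = 0 for j ≠ l, so only diagonal terms survive in ∫|ψ|² and ∫ψ·ψ″; ∫ψ·ψ′ dx = [ψ²/2] between the walls = 0.
State is unnormalized: ∫|ψ|² dx = 25.346, and ∫ψ*·(−ħ² ψ'') dx = 55.134, so ⟨p²⟩ = 55.134 / 25.346.
⟨p²⟩ = 2.1753.

2.175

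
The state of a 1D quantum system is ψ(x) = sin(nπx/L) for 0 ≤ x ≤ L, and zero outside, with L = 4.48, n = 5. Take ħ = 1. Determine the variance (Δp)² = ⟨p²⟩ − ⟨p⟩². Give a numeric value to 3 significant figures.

12.3

Compute ⟨p⟩ and ⟨p²⟩ separately; (Δp)² = ⟨p²⟩ − ⟨p⟩².
d/dx sin(nπx/L) = (nπ/L)·cos(nπx/L) and d²/dx² sin(nπx/L) = −(nπ/L)²·sin(nπx/L); on 0 ≤ x ≤ L, ∫sin²(nπx/L) dx = L/2 and ∫sin(nπx/L)·cos(nπx/L) dx = 0.
Normalization: ∫|ψ|² dx = 2.2400.
⟨p⟩ = 0.0000 and ⟨p²⟩ = 12.294.
(Δp)² = 12.294 − (0.0000)² = 12.294.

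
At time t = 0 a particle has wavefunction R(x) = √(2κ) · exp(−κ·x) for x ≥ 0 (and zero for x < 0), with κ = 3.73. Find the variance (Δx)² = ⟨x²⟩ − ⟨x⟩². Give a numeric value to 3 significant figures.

0.0180

Compute ⟨x⟩ and ⟨x²⟩ separately, then (Δx)² = ⟨x²⟩ − ⟨x⟩².
Every integrand reduces to terms xʲ·e^(−2κx) on [0, ∞); use ∫₀^∞ xʲ·e^(−2κx) dx = j!/(2κ)^(j+1).
⟨x⟩ = 0.13405 and ⟨x²⟩ = 0.035938.
(Δx)² = 0.035938 − (0.13405)² = 0.017969.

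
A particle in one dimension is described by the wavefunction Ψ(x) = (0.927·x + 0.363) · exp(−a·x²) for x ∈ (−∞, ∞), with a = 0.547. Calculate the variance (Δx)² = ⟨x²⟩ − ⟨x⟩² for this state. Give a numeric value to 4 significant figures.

0.7976

Compute ⟨x⟩ and ⟨x²⟩ separately, then (Δx)² = ⟨x²⟩ − ⟨x⟩².
Expand each integrand as polynomial × e^(−2ax²) and use ∫x^(2j)·e^(−2ax²) dx = (2j−1)!!/(4a)^j · √(π/(2a)), odd powers → 0; here √(π/(2a)) = 1.6946.
Normalization: ∫|Ψ|² dx = 0.88884.
⟨x⟩ = 0.58642 and ⟨x²⟩ = 1.1415.
(Δx)² = 1.1415 − (0.58642)² = 0.79759.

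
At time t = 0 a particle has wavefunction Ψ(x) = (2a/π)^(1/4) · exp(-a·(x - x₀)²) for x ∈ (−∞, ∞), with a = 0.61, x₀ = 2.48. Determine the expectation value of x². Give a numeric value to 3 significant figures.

⟨x²⟩ = ∫ x²·|Ψ|² dx (integrals over the domain).
Gaussian moments (u = x − x₀): ∫u^(2j)·e^(−2au²) du = (2j−1)!!/(4a)^j · √(π/(2a)), odd powers integrate to 0; here √(π/(2a)) = 1.6047.
⟨x²⟩ = 6.5602.

6.56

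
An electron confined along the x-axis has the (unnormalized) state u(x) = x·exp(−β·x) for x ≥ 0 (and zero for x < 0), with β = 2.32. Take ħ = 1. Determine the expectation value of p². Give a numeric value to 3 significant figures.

p² u = −ħ² d²u/dx²; ⟨p²⟩ = −ħ² ∫ u*·u'' dx / ∫|u|² dx.
Differentiate x·exp(−β·x) with the product rule; every integrand then reduces to terms xʲ·e^(−2βx) on [0, ∞), with ∫₀^∞ xʲ·e^(−2βx) dx = j!/(2β)^(j+1).
State is unnormalized: ∫|u|² dx = 0.020021, and ∫u*·(−ħ² u'') dx = 0.10776, so ⟨p²⟩ = 0.10776 / 0.020021.
⟨p²⟩ = 5.3824.

5.38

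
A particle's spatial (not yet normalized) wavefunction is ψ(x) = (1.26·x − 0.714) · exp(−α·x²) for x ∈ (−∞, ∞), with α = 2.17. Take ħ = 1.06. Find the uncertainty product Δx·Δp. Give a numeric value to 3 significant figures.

0.568

Δx = √(⟨x²⟩−⟨x⟩²), Δp = √(⟨p²⟩−⟨p⟩²).
Expand each integrand as polynomial × e^(−2αx²) and use ∫x^(2j)·e^(−2αx²) dx = (2j−1)!!/(4α)^j · √(π/(2α)), odd powers → 0; here √(π/(2α)) = 0.85081. Differentiate with the product rule, d/dx e^(−αx²) = −2αx·e^(−αx²).
Normalization: ∫|ψ|² dx = 0.58935.
⟨x⟩ = -0.29925, ⟨x²⟩ = 0.17605 ⇒ Δx = 0.29410.
⟨p⟩ = 0.0000, ⟨p²⟩ = 3.7258 ⇒ Δp = 1.9302.
Δx·Δp = 0.56769.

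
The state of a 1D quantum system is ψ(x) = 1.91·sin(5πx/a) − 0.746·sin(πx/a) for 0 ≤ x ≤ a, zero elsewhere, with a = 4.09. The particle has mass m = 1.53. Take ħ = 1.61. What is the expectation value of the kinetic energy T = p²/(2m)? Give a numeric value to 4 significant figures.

T = −(ħ²/2m) d²/dx², so ⟨T⟩ = −(ħ²/2m) ∫ ψ*·ψ'' dx / ∫|ψ|² dx; with m = 1.53.
d²/dx² sin(jπx/a) = −(jπ/a)²·sin(jπx/a); on 0 ≤ x ≤ a, ∫sin²(jπx/a) dx = a/2 and ∫sin(jπx/a)·sin(lπx/a) dx = 0 for j ≠ l, so only diagonal terms survive in ∫|ψ|² and ∫ψ·ψ″; ∫ψ·ψ′ dx = [ψ²/2] between the walls = 0.
State is unnormalized: ∫|ψ|² dx = 8.5984, and ∫ψ*·(−ħ²/2m · ψ'') dx = 93.783, so ⟨T⟩ = 93.783 / 8.5984.
⟨T⟩ = 10.907.

10.91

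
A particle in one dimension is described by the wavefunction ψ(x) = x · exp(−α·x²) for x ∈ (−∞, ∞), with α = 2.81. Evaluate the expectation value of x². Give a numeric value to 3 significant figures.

⟨x²⟩ = ∫ x²·|ψ|² dx / ∫|ψ|² dx (integrals over the domain).
Expand each integrand as polynomial × e^(−2αx²) and use ∫x^(2j)·e^(−2αx²) dx = (2j−1)!!/(4α)^j · √(π/(2α)), odd powers → 0; here √(π/(2α)) = 0.74766.
State is unnormalized: ∫|ψ|² dx = 0.066518, and ∫ψ*·x²·ψ dx = 0.017754, so ⟨x²⟩ = 0.017754 / 0.066518.
⟨x²⟩ = 0.26690.

0.267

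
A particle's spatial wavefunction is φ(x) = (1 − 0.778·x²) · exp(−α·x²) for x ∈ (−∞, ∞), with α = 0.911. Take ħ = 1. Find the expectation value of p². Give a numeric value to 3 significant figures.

2.24

p² φ = −ħ² d²φ/dx²; ⟨p²⟩ = −ħ² ∫ φ*·φ'' dx / ∫|φ|² dx.
Expand each integrand as polynomial × e^(−2αx²) and use ∫x^(2j)·e^(−2αx²) dx = (2j−1)!!/(4α)^j · √(π/(2α)), odd powers → 0; here √(π/(2α)) = 1.3131. Differentiate with the product rule, d/dx e^(−αx²) = −2αx·e^(−αx²).
State is unnormalized: ∫|φ|² dx = 0.93197, and ∫φ*·(−ħ² φ'') dx = 2.0887, so ⟨p²⟩ = 2.0887 / 0.93197.
⟨p²⟩ = 2.2412.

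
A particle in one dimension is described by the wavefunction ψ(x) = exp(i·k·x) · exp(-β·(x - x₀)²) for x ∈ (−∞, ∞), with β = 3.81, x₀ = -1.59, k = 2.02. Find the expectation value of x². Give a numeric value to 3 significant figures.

⟨x²⟩ = ∫ x²·|ψ|² dx / ∫|ψ|² dx (integrals over the domain).
Gaussian moments (u = x − x₀): ∫u^(2j)·e^(−2βu²) du = (2j−1)!!/(4β)^j · √(π/(2β)), odd powers integrate to 0; here √(π/(2β)) = 0.64209.
State is unnormalized: ∫|ψ|² dx = 0.64209, and ∫ψ*·x²·ψ dx = 1.6654, so ⟨x²⟩ = 1.6654 / 0.64209.
⟨x²⟩ = 2.5937.

2.59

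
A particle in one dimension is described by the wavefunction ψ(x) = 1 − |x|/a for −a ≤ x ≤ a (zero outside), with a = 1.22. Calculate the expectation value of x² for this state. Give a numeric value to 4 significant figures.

0.1488

⟨x²⟩ = ∫ x²·|ψ|² dx / ∫|ψ|² dx (integrals over the domain).
ψ is even, so ∫ over [−a, a] = 2∫₀ᵃ with ψ = 1 − x/a there: ∫₀ᵃ (1 − x/a)² dx = a/3, ∫₀ᵃ x²(1 − x/a)² dx = a³/30, ∫₀ᵃ x⁴(1 − x/a)² dx = a⁵/105.
State is unnormalized: ∫|ψ|² dx = 0.81333, and ∫ψ*·x²·ψ dx = 0.12106, so ⟨x²⟩ = 0.12106 / 0.81333.
⟨x²⟩ = 0.14884.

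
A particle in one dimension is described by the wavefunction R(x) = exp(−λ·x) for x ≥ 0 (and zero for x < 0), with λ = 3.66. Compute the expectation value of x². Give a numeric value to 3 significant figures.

0.0373

⟨x²⟩ = ∫ x²·|R|² dx / ∫|R|² dx (integrals over the domain).
Every integrand reduces to terms xʲ·e^(−2λx) on [0, ∞); use ∫₀^∞ xʲ·e^(−2λx) dx = j!/(2λ)^(j+1).
State is unnormalized: ∫|R|² dx = 0.13661, and ∫R*·x²·R dx = 0.0050991, so ⟨x²⟩ = 0.0050991 / 0.13661.
⟨x²⟩ = 0.037326.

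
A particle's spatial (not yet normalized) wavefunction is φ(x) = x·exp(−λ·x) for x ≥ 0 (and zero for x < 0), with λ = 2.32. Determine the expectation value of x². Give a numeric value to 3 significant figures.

0.557

⟨x²⟩ = ∫ x²·|φ|² dx / ∫|φ|² dx (integrals over the domain).
Every integrand reduces to terms xʲ·e^(−2λx) on [0, ∞); use ∫₀^∞ xʲ·e^(−2λx) dx = j!/(2λ)^(j+1).
State is unnormalized: ∫|φ|² dx = 0.020021, and ∫φ*·x²·φ dx = 0.011159, so ⟨x²⟩ = 0.011159 / 0.020021.
⟨x²⟩ = 0.55737.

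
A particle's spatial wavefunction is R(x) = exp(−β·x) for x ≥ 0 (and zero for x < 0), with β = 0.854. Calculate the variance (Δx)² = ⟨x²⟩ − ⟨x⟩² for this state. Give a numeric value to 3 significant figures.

Compute ⟨x⟩ and ⟨x²⟩ separately, then (Δx)² = ⟨x²⟩ − ⟨x⟩².
Every integrand reduces to terms xʲ·e^(−2βx) on [0, ∞); use ∫₀^∞ xʲ·e^(−2βx) dx = j!/(2β)^(j+1).
Normalization: ∫|R|² dx = 0.58548.
⟨x⟩ = 0.58548 and ⟨x²⟩ = 0.68557.
(Δx)² = 0.68557 − (0.58548)² = 0.34279.

0.343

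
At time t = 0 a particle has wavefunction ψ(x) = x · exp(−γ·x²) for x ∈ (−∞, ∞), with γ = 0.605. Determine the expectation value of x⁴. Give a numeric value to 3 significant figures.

⟨x⁴⟩ = ∫ x⁴·|ψ|² dx / ∫|ψ|² dx (integrals over the domain).
Expand each integrand as polynomial × e^(−2γx²) and use ∫x^(2j)·e^(−2γx²) dx = (2j−1)!!/(4γ)^j · √(π/(2γ)), odd powers → 0; here √(π/(2γ)) = 1.6113.
State is unnormalized: ∫|ψ|² dx = 0.66584, and ∫ψ*·x⁴·ψ dx = 1.7054, so ⟨x⁴⟩ = 1.7054 / 0.66584.
⟨x⁴⟩ = 2.5613.

2.56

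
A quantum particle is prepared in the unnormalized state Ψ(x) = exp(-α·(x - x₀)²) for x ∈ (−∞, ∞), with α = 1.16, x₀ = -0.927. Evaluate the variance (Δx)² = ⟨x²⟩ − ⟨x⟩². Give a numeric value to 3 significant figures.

Compute ⟨x⟩ and ⟨x²⟩ separately, then (Δx)² = ⟨x²⟩ − ⟨x⟩².
Gaussian moments (u = x − x₀): ∫u^(2j)·e^(−2αu²) du = (2j−1)!!/(4α)^j · √(π/(2α)), odd powers integrate to 0; here √(π/(2α)) = 1.1637.
Normalization: ∫|Ψ|² dx = 1.1637.
⟨x⟩ = -0.92700 and ⟨x²⟩ = 1.0748.
(Δx)² = 1.0748 − (-0.92700)² = 0.21552.

0.216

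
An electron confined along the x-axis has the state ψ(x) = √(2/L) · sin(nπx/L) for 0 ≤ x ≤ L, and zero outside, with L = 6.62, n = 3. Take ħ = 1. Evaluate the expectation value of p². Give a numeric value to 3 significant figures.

p² ψ = −ħ² d²ψ/dx²; ⟨p²⟩ = −ħ² ∫ ψ*·ψ'' dx.
d/dx sin(nπx/L) = (nπ/L)·cos(nπx/L) and d²/dx² sin(nπx/L) = −(nπ/L)²·sin(nπx/L); on 0 ≤ x ≤ L, ∫sin²(nπx/L) dx = L/2 and ∫sin(nπx/L)·cos(nπx/L) dx = 0.
⟨p²⟩ = 2.0269.

2.03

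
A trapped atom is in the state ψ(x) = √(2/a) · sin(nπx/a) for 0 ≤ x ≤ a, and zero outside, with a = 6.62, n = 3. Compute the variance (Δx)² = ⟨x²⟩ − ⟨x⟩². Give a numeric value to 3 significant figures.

3.41

Compute ⟨x⟩ and ⟨x²⟩ separately, then (Δx)² = ⟨x²⟩ − ⟨x⟩².
With sin²θ = (1 − cos2θ)/2 on 0 ≤ x ≤ a: ∫sin²(nπx/a) dx = a/2, ∫x·sin²(nπx/a) dx = a²/4, ∫x²·sin²(nπx/a) dx = a³·(1/6 − 1/(4n²π²)); higher powers xᵏ the same way, integrating xᵏ·cos(2nπx/a) by parts.
⟨x⟩ = 3.3100 and ⟨x²⟩ = 14.361.
(Δx)² = 14.361 − (3.3100)² = 3.4053.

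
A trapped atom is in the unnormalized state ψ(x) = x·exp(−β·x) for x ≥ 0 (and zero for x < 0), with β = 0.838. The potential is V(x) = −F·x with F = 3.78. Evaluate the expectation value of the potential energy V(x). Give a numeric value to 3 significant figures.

⟨V⟩ = ∫ V(x)·|ψ|² dx / ∫|ψ|² dx.
Every integrand reduces to terms xʲ·e^(−2βx) on [0, ∞); use ∫₀^∞ xʲ·e^(−2βx) dx = j!/(2β)^(j+1).
State is unnormalized: ∫|ψ|² dx = 0.42482, and ∫ψ*·V(x)·ψ dx = -2.8744, so ⟨V⟩ = -2.8744 / 0.42482.
⟨V⟩ = -6.7661.

-6.77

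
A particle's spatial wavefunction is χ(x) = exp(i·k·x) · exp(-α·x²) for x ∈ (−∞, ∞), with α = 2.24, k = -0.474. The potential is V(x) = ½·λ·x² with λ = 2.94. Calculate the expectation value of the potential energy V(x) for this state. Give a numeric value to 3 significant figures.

0.164

⟨V⟩ = ∫ V(x)·|χ|² dx / ∫|χ|² dx.
Gaussian moments: ∫x^(2j)·e^(−2αx²) dx = (2j−1)!!/(4α)^j · √(π/(2α)), odd powers integrate to 0; here √(π/(2α)) = 0.83741.
State is unnormalized: ∫|χ|² dx = 0.83741, and ∫χ*·V(x)·χ dx = 0.13739, so ⟨V⟩ = 0.13739 / 0.83741.
⟨V⟩ = 0.16406.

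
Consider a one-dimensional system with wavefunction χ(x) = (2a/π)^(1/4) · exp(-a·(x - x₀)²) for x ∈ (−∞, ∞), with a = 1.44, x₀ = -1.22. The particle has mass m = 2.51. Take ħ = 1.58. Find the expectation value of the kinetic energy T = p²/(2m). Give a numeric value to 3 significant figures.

0.716

T = −(ħ²/2m) d²/dx², so ⟨T⟩ = −(ħ²/2m) ∫ χ*·χ'' dx; with m = 2.51.
Gaussian moments (u = x − x₀): ∫u^(2j)·e^(−2au²) du = (2j−1)!!/(4a)^j · √(π/(2a)), odd powers integrate to 0; here √(π/(2a)) = 1.0444. Derivatives: d/dx e^(−au²) = −2au·e^(−au²), d²/dx² e^(−au²) = (4a²u² − 2a)·e^(−au²).
⟨T⟩ = 0.71610.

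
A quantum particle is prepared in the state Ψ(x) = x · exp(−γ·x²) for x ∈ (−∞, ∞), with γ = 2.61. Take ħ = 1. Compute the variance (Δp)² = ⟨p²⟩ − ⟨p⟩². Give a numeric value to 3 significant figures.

Compute ⟨p⟩ and ⟨p²⟩ separately; (Δp)² = ⟨p²⟩ − ⟨p⟩².
Expand each integrand as polynomial × e^(−2γx²) and use ∫x^(2j)·e^(−2γx²) dx = (2j−1)!!/(4γ)^j · √(π/(2γ)), odd powers → 0; here √(π/(2γ)) = 0.77578. Differentiate with the product rule, d/dx e^(−γx²) = −2γx·e^(−γx²).
Normalization: ∫|Ψ|² dx = 0.074309.
⟨p⟩ = 0.0000 and ⟨p²⟩ = 7.8300.
(Δp)² = 7.8300 − (0.0000)² = 7.8300.

7.83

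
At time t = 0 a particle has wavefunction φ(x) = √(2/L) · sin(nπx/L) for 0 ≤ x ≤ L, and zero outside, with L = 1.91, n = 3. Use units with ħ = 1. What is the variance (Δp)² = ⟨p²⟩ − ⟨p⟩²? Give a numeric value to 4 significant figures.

24.35

Compute ⟨p⟩ and ⟨p²⟩ separately; (Δp)² = ⟨p²⟩ − ⟨p⟩².
d/dx sin(nπx/L) = (nπ/L)·cos(nπx/L) and d²/dx² sin(nπx/L) = −(nπ/L)²·sin(nπx/L); on 0 ≤ x ≤ L, ∫sin²(nπx/L) dx = L/2 and ∫sin(nπx/L)·cos(nπx/L) dx = 0.
⟨p⟩ = 0.0000 and ⟨p²⟩ = 24.349.
(Δp)² = 24.349 − (0.0000)² = 24.349.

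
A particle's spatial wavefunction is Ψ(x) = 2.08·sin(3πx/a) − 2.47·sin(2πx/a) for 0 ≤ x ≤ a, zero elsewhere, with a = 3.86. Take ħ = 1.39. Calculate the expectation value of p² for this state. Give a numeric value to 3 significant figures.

p² Ψ = −ħ² d²Ψ/dx²; ⟨p²⟩ = −ħ² ∫ Ψ*·Ψ'' dx / ∫|Ψ|² dx.
d²/dx² sin(jπx/a) = −(jπ/a)²·sin(jπx/a); on 0 ≤ x ≤ a, ∫sin²(jπx/a) dx = a/2 and ∫sin(jπx/a)·sin(lπx/a) dx = 0 for j ≠ l, so only diagonal terms survive in ∫|Ψ|² and ∫Ψ·Ψ″; ∫Ψ·Ψ′ dx = [Ψ²/2] between the walls = 0.
State is unnormalized: ∫|Ψ|² dx = 20.125, and ∫Ψ*·(−ħ² Ψ'') dx = 156.46, so ⟨p²⟩ = 156.46 / 20.125.
⟨p²⟩ = 7.7744.

7.77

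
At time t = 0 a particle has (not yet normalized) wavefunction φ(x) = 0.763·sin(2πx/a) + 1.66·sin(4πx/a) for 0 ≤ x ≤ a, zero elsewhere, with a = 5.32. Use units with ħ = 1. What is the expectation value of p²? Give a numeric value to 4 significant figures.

p² φ = −ħ² d²φ/dx²; ⟨p²⟩ = −ħ² ∫ φ*·φ'' dx / ∫|φ|² dx.
d²/dx² sin(jπx/a) = −(jπ/a)²·sin(jπx/a); on 0 ≤ x ≤ a, ∫sin²(jπx/a) dx = a/2 and ∫sin(jπx/a)·sin(lπx/a) dx = 0 for j ≠ l, so only diagonal terms survive in ∫|φ|² and ∫φ·φ″; ∫φ·φ′ dx = [φ²/2] between the walls = 0.
State is unnormalized: ∫|φ|² dx = 8.8785, and ∫φ*·(−ħ² φ'') dx = 43.057, so ⟨p²⟩ = 43.057 / 8.8785.
⟨p²⟩ = 4.8496.

4.850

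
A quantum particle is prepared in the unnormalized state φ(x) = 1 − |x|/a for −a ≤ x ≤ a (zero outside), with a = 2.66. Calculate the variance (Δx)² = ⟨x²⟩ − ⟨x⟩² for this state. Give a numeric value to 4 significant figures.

Compute ⟨x⟩ and ⟨x²⟩ separately, then (Δx)² = ⟨x²⟩ − ⟨x⟩².
φ is even, so ∫ over [−a, a] = 2∫₀ᵃ with φ = 1 − x/a there: ∫₀ᵃ (1 − x/a)² dx = a/3, ∫₀ᵃ x²(1 − x/a)² dx = a³/30, ∫₀ᵃ x⁴(1 − x/a)² dx = a⁵/105.
Normalization: ∫|φ|² dx = 1.7733.
⟨x⟩ = 0.0000 and ⟨x²⟩ = 0.70756.
(Δx)² = 0.70756 − (0.0000)² = 0.70756.

0.7076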